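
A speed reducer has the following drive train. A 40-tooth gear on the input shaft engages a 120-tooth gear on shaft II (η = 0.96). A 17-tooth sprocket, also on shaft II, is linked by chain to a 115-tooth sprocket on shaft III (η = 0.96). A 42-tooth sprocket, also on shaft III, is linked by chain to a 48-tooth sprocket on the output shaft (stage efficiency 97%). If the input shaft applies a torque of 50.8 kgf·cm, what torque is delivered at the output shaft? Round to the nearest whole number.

Gear mesh: ratio = 120/40 = 3; torque at shaft II = 50.8 × 3 × 0.96 = 146.3 kgf·cm.
Chain: ratio = 115/17 = 6.7647; torque at shaft III = 146.3 × 6.7647 × 0.96 = 950.12 kgf·cm.
Chain: ratio = 48/42 = 1.1429; torque at the output shaft = 950.12 × 1.1429 × 0.97 = 1053.3 kgf·cm.

1053 kgf·cm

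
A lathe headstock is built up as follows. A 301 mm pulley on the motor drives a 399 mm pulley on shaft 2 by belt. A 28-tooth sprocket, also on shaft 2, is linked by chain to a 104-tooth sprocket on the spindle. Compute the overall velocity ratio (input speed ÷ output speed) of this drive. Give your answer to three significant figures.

4.92

Each stage contributes driven/driver: belt 399/301 = 1.3256, chain 104/28 = 3.7143.
Overall: 1.3256 × 3.7143 = 4.9236.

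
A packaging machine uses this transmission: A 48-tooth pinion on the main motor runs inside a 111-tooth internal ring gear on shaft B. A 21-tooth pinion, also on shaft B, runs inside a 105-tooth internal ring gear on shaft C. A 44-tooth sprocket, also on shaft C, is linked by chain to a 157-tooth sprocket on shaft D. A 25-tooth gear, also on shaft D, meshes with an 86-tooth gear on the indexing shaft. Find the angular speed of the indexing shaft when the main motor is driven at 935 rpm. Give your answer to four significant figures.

Internal gear: ratio = 111/48 = 2.3125, so shaft B turns at 935 / 2.3125 = 404.32 rpm.
Internal gear: ratio = 105/21 = 5, so shaft C turns at 404.32 / 5 = 80.865 rpm.
Chain: ratio = 157/44 = 3.5682, so shaft D turns at 80.865 / 3.5682 = 22.663 rpm.
Gear mesh: ratio = 86/25 = 3.44, so the indexing shaft turns at 22.663 / 3.44 = 6.588 rpm.

6.588 rpm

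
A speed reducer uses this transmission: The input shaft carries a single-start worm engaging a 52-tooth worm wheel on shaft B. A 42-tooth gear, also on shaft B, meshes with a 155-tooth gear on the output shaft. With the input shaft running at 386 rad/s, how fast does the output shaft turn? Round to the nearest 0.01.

the input shaft → shaft B (worm, 52/1): 386 ÷ 52 = 7.4231 rad/s
shaft B → the output shaft (gear mesh, 155/42): 7.4231 ÷ 3.6905 = 2.0114 rad/s

2.01 rad/s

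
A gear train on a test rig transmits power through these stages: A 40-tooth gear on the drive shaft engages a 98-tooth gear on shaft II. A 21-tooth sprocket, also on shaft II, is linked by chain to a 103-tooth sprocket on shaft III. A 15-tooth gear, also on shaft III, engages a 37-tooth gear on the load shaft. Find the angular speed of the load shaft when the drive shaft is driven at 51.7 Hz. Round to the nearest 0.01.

1.74 Hz

gear mesh 98/40 = 2.45 → 51.7/2.45 = 21.102 Hz
chain 103/21 = 4.9048 → 21.102/4.9048 = 4.3024 Hz
gear mesh 37/15 = 2.4667 → 4.3024/2.4667 = 1.7442 Hz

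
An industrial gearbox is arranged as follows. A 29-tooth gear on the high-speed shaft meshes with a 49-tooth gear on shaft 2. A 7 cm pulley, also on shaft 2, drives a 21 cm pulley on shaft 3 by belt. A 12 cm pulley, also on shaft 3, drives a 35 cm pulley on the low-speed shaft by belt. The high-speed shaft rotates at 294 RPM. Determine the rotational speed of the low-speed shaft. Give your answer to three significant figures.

the high-speed shaft → shaft 2 (gear mesh, 49/29): 294 ÷ 1.6897 = 174 RPM
shaft 2 → shaft 3 (belt, 21/7): 174 ÷ 3 = 58 RPM
shaft 3 → the low-speed shaft (belt, 35/12): 58 ÷ 2.9167 = 19.886 RPM

19.9 RPM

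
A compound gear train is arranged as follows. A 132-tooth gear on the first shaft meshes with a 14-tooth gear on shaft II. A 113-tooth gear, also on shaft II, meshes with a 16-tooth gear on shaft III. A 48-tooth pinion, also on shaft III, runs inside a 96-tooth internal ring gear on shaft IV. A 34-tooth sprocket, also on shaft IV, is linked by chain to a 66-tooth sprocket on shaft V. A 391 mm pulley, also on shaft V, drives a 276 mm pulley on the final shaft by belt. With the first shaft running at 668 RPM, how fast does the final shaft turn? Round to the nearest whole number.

gear mesh 14/132 = 0.10606 → 668/0.10606 = 6298.3 RPM
gear mesh 16/113 = 0.14159 → 6298.3/0.14159 = 44482 RPM
internal gear 96/48 = 2 → 44482/2 = 22241 RPM
chain 66/34 = 1.9412 → 22241/1.9412 = 11457 RPM
belt 276/391 = 0.70588 → 11457/0.70588 = 16231 RPM

16231 RPM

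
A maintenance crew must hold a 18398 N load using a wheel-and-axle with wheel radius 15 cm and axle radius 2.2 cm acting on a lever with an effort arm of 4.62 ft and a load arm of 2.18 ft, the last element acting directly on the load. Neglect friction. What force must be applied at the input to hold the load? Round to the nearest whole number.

1273 N

Wheel-and-axle MA = R/r = 15/2.2 = 6.8182.
Lever MA = effort arm / load arm = 4.62/2.18 = 2.1193.
Combined ideal MA = 6.8182 × 2.1193 = 14.45.
Effort = load / MA = 18398 / 14.45 = 1273.3 N.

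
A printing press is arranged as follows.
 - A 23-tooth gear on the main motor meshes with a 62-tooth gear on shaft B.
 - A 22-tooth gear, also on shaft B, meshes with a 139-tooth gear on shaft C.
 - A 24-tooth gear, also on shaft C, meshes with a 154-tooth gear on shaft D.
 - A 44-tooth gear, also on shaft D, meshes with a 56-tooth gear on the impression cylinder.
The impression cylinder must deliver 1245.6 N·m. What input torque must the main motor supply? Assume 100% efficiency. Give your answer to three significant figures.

8.96 N·m

Overall ratio R = 2.6957 × 6.3182 × 6.4167 × 1.2727 = 139.09.
Input torque = output torque / R = 1245.6 / 139.09 = 8.9553 N·m.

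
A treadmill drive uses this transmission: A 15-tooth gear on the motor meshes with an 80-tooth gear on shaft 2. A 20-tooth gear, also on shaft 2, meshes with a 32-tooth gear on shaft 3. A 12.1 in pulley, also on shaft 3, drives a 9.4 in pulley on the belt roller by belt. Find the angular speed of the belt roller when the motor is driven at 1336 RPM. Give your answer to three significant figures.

gear mesh 80/15 = 5.3333 → 1336/5.3333 = 250.5 RPM
gear mesh 32/20 = 1.6 → 250.5/1.6 = 156.56 RPM
belt 9.4/12.1 = 0.77686 → 156.56/0.77686 = 201.53 RPM

202 RPM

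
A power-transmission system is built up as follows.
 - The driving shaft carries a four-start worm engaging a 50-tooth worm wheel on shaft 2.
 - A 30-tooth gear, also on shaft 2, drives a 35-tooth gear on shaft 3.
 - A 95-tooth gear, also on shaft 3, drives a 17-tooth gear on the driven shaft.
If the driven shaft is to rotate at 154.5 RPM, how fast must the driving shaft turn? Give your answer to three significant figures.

403 RPM

Overall ratio R = 12.5 × 1.1667 × 0.17895 = 2.6096.
Required input speed = output speed × R = 154.5 × 2.6096 = 403.19 RPM.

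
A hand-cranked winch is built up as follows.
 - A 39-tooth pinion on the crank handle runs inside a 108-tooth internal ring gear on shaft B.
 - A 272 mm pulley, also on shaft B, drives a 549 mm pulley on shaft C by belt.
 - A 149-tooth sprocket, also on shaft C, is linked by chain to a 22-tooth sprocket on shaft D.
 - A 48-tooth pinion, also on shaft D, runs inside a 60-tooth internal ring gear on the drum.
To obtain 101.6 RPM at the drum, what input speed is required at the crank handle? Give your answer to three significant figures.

Overall ratio R = 2.7692 × 2.0184 × 0.14765 × 1.25 = 1.0316.
Required input speed = output speed × R = 101.6 × 1.0316 = 104.81 RPM.

105 RPM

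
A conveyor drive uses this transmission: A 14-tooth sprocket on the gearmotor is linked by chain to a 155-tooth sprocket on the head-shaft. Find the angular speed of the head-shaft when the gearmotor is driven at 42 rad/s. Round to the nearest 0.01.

3.79 rad/s

Chain: ratio = 155/14 = 11.071, so the head-shaft turns at 42 / 11.071 = 3.7935 rad/s.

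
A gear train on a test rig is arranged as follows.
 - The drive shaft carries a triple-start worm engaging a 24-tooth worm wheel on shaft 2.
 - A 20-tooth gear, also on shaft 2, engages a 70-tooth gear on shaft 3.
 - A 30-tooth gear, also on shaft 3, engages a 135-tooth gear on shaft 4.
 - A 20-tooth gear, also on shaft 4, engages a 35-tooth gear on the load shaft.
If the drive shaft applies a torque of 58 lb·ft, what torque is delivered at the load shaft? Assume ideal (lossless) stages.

12789 lb·ft

worm 24/3 = 8 → τ = 58·8 = 464 lb·ft
gear mesh 70/20 = 3.5 → τ = 464·3.5 = 1624 lb·ft
gear mesh 135/30 = 4.5 → τ = 1624·4.5 = 7308 lb·ft
gear mesh 35/20 = 1.75 → τ = 7308·1.75 = 12789 lb·ft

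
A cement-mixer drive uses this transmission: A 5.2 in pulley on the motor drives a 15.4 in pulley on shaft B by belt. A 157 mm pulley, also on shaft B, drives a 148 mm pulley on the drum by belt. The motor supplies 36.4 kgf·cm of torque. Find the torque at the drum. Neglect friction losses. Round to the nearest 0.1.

After the belt (15.4/5.2): 36.4 × 2.9615 = 107.8 kgf·cm
After the belt (148/157): 107.8 × 0.94268 = 101.62 kgf·cm

101.6 kgf·cm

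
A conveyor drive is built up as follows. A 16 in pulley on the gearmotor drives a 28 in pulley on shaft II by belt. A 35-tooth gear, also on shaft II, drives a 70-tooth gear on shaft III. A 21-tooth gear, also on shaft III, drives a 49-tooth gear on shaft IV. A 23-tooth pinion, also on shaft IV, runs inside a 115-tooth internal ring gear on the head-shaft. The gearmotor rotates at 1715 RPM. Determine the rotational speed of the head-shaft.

Belt: ratio = 28/16 = 1.75, so shaft II turns at 1715 / 1.75 = 980 RPM.
Gear mesh: ratio = 70/35 = 2, so shaft III turns at 980 / 2 = 490 RPM.
Gear mesh: ratio = 49/21 = 2.3333, so shaft IV turns at 490 / 2.3333 = 210 RPM.
Internal gear: ratio = 115/23 = 5, so the head-shaft turns at 210 / 5 = 42 RPM.

42 RPM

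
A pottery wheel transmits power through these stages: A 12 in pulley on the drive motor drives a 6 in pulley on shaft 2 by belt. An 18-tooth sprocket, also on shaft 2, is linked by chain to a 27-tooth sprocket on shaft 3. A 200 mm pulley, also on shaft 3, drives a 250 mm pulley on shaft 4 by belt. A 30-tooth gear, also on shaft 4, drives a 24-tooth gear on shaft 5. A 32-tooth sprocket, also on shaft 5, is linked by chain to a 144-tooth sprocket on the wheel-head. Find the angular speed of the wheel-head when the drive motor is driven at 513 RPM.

152 RPM

belt 6/12 = 0.5 → 513/0.5 = 1026 RPM
chain 27/18 = 1.5 → 1026/1.5 = 684 RPM
belt 250/200 = 1.25 → 684/1.25 = 547.2 RPM
gear mesh 24/30 = 0.8 → 547.2/0.8 = 684 RPM
chain 144/32 = 4.5 → 684/4.5 = 152 RPM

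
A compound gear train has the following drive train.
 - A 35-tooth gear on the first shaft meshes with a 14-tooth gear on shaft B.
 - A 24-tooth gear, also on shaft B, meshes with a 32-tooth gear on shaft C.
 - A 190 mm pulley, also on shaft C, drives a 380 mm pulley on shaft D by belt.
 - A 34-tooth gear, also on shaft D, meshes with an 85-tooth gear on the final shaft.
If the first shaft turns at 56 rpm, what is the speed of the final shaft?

Gear mesh: ratio = 14/35 = 0.4, so shaft B turns at 56 / 0.4 = 140 rpm.
Gear mesh: ratio = 32/24 = 1.3333, so shaft C turns at 140 / 1.3333 = 105 rpm.
Belt: ratio = 380/190 = 2, so shaft D turns at 105 / 2 = 52.5 rpm.
Gear mesh: ratio = 85/34 = 2.5, so the final shaft turns at 52.5 / 2.5 = 21 rpm.

21 rpm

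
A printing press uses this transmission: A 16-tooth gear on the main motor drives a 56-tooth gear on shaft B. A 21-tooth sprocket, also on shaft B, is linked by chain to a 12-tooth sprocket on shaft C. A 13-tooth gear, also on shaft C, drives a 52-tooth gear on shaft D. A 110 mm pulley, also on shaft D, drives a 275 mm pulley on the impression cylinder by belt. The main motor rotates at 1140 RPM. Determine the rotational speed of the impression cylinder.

the main motor → shaft B (gear mesh, 56/16): 1140 ÷ 3.5 = 325.71 RPM
shaft B → shaft C (chain, 12/21): 325.71 ÷ 0.57143 = 570 RPM
shaft C → shaft D (gear mesh, 52/13): 570 ÷ 4 = 142.5 RPM
shaft D → the impression cylinder (belt, 275/110): 142.5 ÷ 2.5 = 57 RPM

57 RPM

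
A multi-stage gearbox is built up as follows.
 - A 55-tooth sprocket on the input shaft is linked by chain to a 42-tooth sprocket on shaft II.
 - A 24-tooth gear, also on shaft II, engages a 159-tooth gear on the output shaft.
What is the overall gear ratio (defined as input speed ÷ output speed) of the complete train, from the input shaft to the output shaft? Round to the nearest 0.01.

Each stage contributes driven/driver: chain 42/55 = 0.76364, gear mesh 159/24 = 6.625.
Overall: 0.76364 × 6.625 = 5.0591.

5.06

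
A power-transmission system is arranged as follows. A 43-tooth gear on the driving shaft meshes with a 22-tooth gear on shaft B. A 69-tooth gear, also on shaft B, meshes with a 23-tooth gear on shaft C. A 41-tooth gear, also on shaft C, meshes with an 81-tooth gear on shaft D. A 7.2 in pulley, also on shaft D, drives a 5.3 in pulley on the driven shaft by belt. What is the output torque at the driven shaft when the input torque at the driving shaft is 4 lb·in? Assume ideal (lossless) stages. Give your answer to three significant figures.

0.992 lb·in

After the gear mesh (22/43): 4 × 0.51163 = 2.0465 lb·in
After the gear mesh (23/69): 2.0465 × 0.33333 = 0.68217 lb·in
After the gear mesh (81/41): 0.68217 × 1.9756 = 1.3477 lb·in
After the belt (5.3/7.2): 1.3477 × 0.73611 = 0.99206 lb·in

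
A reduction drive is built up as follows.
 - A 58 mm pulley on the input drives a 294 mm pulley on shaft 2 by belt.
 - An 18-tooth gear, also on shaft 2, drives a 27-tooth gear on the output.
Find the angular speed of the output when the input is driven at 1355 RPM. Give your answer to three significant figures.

178 RPM

the input → shaft 2 (belt, 294/58): 1355 ÷ 5.069 = 267.31 RPM
shaft 2 → the output (gear mesh, 27/18): 267.31 ÷ 1.5 = 178.21 RPM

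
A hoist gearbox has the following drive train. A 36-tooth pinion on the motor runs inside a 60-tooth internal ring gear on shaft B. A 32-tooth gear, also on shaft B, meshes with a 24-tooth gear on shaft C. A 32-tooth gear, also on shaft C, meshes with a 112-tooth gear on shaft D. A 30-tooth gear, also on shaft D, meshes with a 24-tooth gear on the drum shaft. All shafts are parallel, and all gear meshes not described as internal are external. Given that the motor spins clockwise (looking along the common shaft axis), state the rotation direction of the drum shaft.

counterclockwise

the motor → shaft B: internal mesh, same direction → CW.
shaft B → shaft C: external mesh, 1 reversal → CCW.
shaft C → shaft D: external mesh, 1 reversal → CW.
shaft D → the drum shaft: external mesh, 1 reversal → CCW.
3 reversals in total — an odd number — so the drum shaft turns opposite to the motor.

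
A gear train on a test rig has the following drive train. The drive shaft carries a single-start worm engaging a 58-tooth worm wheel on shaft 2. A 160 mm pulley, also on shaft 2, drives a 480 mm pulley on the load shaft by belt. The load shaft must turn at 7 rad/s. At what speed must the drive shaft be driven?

1218 rad/s

Overall ratio R = 58 × 3 = 174.
Required input speed = output speed × R = 7 × 174 = 1218 rad/s.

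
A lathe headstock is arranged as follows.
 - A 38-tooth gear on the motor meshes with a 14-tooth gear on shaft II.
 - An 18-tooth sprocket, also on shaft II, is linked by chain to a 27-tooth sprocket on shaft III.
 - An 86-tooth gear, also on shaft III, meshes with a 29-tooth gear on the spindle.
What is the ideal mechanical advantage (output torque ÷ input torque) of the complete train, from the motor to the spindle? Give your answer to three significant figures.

Each stage contributes driven/driver: gear mesh 14/38 = 0.36842, chain 27/18 = 1.5, gear mesh 29/86 = 0.33721.
Overall: 0.36842 × 1.5 × 0.33721 = 0.18635.

0.186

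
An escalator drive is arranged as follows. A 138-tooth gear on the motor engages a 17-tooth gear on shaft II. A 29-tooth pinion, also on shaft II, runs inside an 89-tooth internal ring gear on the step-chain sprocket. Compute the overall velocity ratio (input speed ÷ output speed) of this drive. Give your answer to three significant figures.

Each stage contributes driven/driver: gear mesh 17/138 = 0.12319, internal gear 89/29 = 3.069.
Overall: 0.12319 × 3.069 = 0.37806.

0.378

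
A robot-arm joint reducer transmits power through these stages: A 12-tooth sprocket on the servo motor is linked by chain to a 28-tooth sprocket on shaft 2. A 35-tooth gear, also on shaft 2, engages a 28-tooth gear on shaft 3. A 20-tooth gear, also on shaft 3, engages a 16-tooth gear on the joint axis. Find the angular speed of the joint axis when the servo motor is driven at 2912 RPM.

1950 RPM

the servo motor → shaft 2 (chain, 28/12): 2912 ÷ 2.3333 = 1248 RPM
shaft 2 → shaft 3 (gear mesh, 28/35): 1248 ÷ 0.8 = 1560 RPM
shaft 3 → the joint axis (gear mesh, 16/20): 1560 ÷ 0.8 = 1950 RPM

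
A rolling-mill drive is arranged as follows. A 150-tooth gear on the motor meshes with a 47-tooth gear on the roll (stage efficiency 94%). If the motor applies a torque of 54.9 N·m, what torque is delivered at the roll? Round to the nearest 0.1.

gear mesh 47/150 = 0.31333 → τ = 54.9·0.31333·0.94 = 16.17 N·m

16.2 N·m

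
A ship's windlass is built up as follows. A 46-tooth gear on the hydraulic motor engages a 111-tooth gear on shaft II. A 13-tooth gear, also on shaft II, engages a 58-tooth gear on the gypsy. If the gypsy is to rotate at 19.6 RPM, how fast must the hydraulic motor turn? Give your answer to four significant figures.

Overall ratio R = 2.413 × 4.4615 = 10.766.
Required input speed = output speed × R = 19.6 × 10.766 = 211.01 RPM.

211.0 RPM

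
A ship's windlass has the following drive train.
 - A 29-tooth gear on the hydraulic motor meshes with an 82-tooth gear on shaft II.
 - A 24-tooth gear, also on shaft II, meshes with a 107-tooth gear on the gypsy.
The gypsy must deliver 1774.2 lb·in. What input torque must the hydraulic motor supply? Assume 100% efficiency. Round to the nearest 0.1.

140.7 lb·in

Overall ratio R = 2.8276 × 4.4583 = 12.606.
Input torque = output torque / R = 1774.2 / 12.606 = 140.74 lb·in.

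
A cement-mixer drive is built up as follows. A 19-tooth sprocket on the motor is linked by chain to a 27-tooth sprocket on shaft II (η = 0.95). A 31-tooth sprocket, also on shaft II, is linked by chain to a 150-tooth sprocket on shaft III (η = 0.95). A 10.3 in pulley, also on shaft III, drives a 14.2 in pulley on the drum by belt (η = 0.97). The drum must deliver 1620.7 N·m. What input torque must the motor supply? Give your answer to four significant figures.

195.3 N·m

Overall ratio R = 1.4211 × 4.8387 × 1.3786 = 9.4796; overall efficiency η = 0.95 × 0.95 × 0.97 = 0.8754.
Input torque = output torque / (R × η) = 1620.7 / (9.4796 × 0.8754) = 195.3 N·m.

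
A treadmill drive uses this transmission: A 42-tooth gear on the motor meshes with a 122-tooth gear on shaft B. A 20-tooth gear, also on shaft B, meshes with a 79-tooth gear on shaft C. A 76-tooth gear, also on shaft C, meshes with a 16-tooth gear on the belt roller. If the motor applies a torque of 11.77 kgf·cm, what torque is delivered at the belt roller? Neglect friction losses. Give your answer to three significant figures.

28.4 kgf·cm

Gear mesh: ratio = 122/42 = 2.9048; torque at shaft B = 11.77 × 2.9048 = 34.189 kgf·cm.
Gear mesh: ratio = 79/20 = 3.95; torque at shaft C = 34.189 × 3.95 = 135.05 kgf·cm.
Gear mesh: ratio = 16/76 = 0.21053; torque at the belt roller = 135.05 × 0.21053 = 28.431 kgf·cm.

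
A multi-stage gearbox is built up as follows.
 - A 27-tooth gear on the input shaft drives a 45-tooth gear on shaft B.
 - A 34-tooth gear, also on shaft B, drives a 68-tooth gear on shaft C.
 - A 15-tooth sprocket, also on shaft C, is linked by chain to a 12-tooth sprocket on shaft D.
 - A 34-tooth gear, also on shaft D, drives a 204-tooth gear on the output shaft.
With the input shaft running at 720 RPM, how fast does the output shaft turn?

gear mesh 45/27 = 1.6667 → 720/1.6667 = 432 RPM
gear mesh 68/34 = 2 → 432/2 = 216 RPM
chain 12/15 = 0.8 → 216/0.8 = 270 RPM
gear mesh 204/34 = 6 → 270/6 = 45 RPM

45 RPM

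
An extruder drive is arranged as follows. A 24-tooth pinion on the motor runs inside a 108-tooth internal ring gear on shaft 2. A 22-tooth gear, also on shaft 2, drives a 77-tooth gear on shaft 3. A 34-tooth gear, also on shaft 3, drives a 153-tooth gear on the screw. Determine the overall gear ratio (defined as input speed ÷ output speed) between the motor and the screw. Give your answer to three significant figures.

70.9

Each stage contributes driven/driver: internal gear 108/24 = 4.5, gear mesh 77/22 = 3.5, gear mesh 153/34 = 4.5.
Overall: 4.5 × 3.5 × 4.5 = 70.875.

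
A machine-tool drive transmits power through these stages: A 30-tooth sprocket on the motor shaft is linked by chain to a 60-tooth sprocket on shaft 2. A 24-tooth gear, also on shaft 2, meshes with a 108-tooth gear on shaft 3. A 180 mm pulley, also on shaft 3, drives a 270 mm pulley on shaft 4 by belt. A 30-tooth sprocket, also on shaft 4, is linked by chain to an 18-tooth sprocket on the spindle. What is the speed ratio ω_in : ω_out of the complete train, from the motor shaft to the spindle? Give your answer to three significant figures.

Each stage contributes driven/driver: chain 60/30 = 2, gear mesh 108/24 = 4.5, belt 270/180 = 1.5, chain 18/30 = 0.6.
Overall: 2 × 4.5 × 1.5 × 0.6 = 8.1.

8.10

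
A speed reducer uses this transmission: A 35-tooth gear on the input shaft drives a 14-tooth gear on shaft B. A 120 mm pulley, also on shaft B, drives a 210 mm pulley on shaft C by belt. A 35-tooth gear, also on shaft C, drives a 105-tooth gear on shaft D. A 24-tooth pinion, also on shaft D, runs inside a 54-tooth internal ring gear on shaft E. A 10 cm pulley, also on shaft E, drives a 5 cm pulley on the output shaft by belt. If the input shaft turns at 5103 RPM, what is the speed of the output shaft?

the input shaft → shaft B (gear mesh, 14/35): 5103 ÷ 0.4 = 12758 RPM
shaft B → shaft C (belt, 210/120): 12758 ÷ 1.75 = 7290 RPM
shaft C → shaft D (gear mesh, 105/35): 7290 ÷ 3 = 2430 RPM
shaft D → shaft E (internal gear, 54/24): 2430 ÷ 2.25 = 1080 RPM
shaft E → the output shaft (belt, 5/10): 1080 ÷ 0.5 = 2160 RPM

2160 RPM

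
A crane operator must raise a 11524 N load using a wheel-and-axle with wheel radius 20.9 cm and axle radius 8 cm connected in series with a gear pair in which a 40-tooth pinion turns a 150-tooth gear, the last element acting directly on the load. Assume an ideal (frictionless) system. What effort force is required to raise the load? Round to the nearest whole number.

1176 N

Wheel-and-axle MA = R/r = 20.9/8 = 2.6125.
Gear pair MA = 150/40 = 3.75.
Combined ideal MA = 2.6125 × 3.75 = 9.7969.
Effort = load / MA = 11524 / 9.7969 = 1176.3 N.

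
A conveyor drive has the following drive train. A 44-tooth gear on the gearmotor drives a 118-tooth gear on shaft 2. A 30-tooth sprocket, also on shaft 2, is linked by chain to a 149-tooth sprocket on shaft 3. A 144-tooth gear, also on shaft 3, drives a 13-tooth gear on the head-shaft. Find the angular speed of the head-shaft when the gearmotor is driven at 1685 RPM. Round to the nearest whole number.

gear mesh 118/44 = 2.6818 → 1685/2.6818 = 628.31 RPM
chain 149/30 = 4.9667 → 628.31/4.9667 = 126.5 RPM
gear mesh 13/144 = 0.090278 → 126.5/0.090278 = 1401.3 RPM

1401 RPM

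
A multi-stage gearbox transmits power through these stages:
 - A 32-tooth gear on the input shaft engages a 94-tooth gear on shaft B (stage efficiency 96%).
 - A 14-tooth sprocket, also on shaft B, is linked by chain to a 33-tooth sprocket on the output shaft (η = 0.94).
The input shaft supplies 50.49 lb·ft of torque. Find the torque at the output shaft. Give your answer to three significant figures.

After the gear mesh (94/32): 50.49 × 2.9375 × 0.96 = 142.38 lb·ft
After the chain (33/14): 142.38 × 2.3571 × 0.94 = 315.48 lb·ft

315 lb·ft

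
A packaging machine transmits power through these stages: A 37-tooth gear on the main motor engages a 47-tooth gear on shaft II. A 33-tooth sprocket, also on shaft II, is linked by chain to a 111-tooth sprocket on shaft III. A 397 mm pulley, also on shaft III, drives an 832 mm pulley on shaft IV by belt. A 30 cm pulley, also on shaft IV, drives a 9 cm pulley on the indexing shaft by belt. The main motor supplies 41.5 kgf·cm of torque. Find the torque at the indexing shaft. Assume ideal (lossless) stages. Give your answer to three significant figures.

111 kgf·cm

gear mesh 47/37 = 1.2703 → τ = 41.5·1.2703 = 52.716 kgf·cm
chain 111/33 = 3.3636 → τ = 52.716·3.3636 = 177.32 kgf·cm
belt 832/397 = 2.0957 → τ = 177.32·2.0957 = 371.61 kgf·cm
belt 9/30 = 0.3 → τ = 371.61·0.3 = 111.48 kgf·cm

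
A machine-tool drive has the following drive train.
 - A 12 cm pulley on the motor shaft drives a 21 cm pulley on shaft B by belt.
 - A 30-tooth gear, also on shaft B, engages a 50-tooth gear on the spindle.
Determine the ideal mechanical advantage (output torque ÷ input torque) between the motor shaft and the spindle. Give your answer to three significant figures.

2.92

Each stage contributes driven/driver: belt 21/12 = 1.75, gear mesh 50/30 = 1.6667.
Overall: 1.75 × 1.6667 = 2.9167.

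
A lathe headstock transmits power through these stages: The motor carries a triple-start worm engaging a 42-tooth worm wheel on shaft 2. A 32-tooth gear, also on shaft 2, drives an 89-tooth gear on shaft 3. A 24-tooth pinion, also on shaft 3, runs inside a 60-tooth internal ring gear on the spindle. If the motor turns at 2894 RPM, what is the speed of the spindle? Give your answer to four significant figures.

29.73 RPM

the motor → shaft 2 (worm, 42/3): 2894 ÷ 14 = 206.71 RPM
shaft 2 → shaft 3 (gear mesh, 89/32): 206.71 ÷ 2.7812 = 74.324 RPM
shaft 3 → the spindle (internal gear, 60/24): 74.324 ÷ 2.5 = 29.73 RPM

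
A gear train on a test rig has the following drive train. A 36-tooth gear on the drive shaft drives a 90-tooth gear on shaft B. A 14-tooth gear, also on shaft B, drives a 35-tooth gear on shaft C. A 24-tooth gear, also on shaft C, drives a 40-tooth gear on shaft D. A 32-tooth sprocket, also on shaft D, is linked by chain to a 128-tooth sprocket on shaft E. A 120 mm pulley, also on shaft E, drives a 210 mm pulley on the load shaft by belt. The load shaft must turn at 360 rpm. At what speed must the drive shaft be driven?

Overall ratio R = 2.5 × 2.5 × 1.6667 × 4 × 1.75 = 72.917.
Required input speed = output speed × R = 360 × 72.917 = 26250 rpm.

26250 rpm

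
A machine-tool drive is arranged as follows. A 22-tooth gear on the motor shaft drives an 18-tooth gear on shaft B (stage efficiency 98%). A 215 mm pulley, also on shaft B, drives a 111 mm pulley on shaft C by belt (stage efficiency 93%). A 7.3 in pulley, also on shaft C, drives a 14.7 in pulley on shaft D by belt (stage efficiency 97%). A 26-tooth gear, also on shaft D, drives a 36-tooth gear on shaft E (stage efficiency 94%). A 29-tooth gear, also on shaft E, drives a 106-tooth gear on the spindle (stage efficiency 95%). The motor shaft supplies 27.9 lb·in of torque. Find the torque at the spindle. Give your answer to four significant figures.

gear mesh 18/22 = 0.81818 → τ = 27.9·0.81818·0.98 = 22.371 lb·in
belt 111/215 = 0.51628 → τ = 22.371·0.51628·0.93 = 10.741 lb·in
belt 14.7/7.3 = 2.0137 → τ = 10.741·2.0137·0.97 = 20.98 lb·in
gear mesh 36/26 = 1.3846 → τ = 20.98·1.3846·0.94 = 27.307 lb·in
gear mesh 106/29 = 3.6552 → τ = 27.307·3.6552·0.95 = 94.821 lb·in

94.82 lb·in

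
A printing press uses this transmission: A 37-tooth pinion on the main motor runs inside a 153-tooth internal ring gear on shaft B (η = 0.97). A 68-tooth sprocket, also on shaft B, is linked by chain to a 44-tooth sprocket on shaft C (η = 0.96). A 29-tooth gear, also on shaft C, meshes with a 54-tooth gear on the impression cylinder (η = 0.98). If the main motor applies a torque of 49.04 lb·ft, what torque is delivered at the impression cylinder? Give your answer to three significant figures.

223 lb·ft

Internal gear: ratio = 153/37 = 4.1351; torque at shaft B = 49.04 × 4.1351 × 0.97 = 196.7 lb·ft.
Chain: ratio = 44/68 = 0.64706; torque at shaft C = 196.7 × 0.64706 × 0.96 = 122.19 lb·ft.
Gear mesh: ratio = 54/29 = 1.8621; torque at the impression cylinder = 122.19 × 1.8621 × 0.98 = 222.97 lb·ft.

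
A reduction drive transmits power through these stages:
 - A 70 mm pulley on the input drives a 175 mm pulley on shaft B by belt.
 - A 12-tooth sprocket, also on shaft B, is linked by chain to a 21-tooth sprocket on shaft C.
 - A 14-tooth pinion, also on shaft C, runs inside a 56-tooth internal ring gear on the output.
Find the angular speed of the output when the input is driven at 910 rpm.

52 rpm

belt 175/70 = 2.5 → 910/2.5 = 364 rpm
chain 21/12 = 1.75 → 364/1.75 = 208 rpm
internal gear 56/14 = 4 → 208/4 = 52 rpm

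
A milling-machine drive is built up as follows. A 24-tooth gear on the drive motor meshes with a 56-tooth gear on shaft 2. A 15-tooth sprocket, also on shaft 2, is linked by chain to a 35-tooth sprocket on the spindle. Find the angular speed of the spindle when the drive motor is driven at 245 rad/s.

45 rad/s

gear mesh 56/24 = 2.3333 → 245/2.3333 = 105 rad/s
chain 35/15 = 2.3333 → 105/2.3333 = 45 rad/s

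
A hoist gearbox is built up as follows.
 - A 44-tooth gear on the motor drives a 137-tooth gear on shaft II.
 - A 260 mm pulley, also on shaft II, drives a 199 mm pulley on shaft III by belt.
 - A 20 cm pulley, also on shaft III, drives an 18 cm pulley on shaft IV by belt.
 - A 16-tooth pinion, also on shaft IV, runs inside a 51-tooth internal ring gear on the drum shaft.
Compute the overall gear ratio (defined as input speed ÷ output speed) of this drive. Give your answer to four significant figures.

Each stage contributes driven/driver: gear mesh 137/44 = 3.1136, belt 199/260 = 0.76538, belt 18/20 = 0.9, internal gear 51/16 = 3.1875.
Overall: 3.1136 × 0.76538 × 0.9 × 3.1875 = 6.8366.

6.837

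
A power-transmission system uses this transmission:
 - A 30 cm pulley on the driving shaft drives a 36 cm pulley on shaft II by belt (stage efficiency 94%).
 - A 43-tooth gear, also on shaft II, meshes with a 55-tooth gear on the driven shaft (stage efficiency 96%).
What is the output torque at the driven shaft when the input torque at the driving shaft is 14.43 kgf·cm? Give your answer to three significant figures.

After the belt (36/30): 14.43 × 1.2 × 0.94 = 16.277 kgf·cm
After the gear mesh (55/43): 16.277 × 1.2791 × 0.96 = 19.987 kgf·cm

20.0 kgf·cm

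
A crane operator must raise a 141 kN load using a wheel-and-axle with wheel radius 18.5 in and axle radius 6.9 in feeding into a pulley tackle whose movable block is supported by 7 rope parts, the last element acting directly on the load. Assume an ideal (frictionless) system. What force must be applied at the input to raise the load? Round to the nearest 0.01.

Wheel-and-axle MA = R/r = 18.5/6.9 = 2.6812.
Block-and-tackle MA = number of supporting rope parts = 7.
Combined ideal MA = 2.6812 × 7 = 18.768.
Effort = load / MA = 141 / 18.768 = 7.5127 kN.

7.51 kN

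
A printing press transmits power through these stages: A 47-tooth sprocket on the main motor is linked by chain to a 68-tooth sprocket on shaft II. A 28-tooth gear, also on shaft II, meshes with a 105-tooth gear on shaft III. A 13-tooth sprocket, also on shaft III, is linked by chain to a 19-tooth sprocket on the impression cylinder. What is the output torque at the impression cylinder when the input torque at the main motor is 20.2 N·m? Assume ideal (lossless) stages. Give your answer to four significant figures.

chain 68/47 = 1.4468 → τ = 20.2·1.4468 = 29.226 N·m
gear mesh 105/28 = 3.75 → τ = 29.226·3.75 = 109.6 N·m
chain 19/13 = 1.4615 → τ = 109.6·1.4615 = 160.18 N·m

160.2 N·m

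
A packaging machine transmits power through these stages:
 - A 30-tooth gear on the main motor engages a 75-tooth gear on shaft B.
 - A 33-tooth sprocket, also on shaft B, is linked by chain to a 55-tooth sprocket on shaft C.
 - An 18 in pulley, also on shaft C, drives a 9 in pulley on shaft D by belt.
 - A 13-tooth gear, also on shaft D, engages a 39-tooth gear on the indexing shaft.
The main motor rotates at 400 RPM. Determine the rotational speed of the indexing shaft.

Gear mesh: ratio = 75/30 = 2.5, so shaft B turns at 400 / 2.5 = 160 RPM.
Chain: ratio = 55/33 = 1.6667, so shaft C turns at 160 / 1.6667 = 96 RPM.
Belt: ratio = 9/18 = 0.5, so shaft D turns at 96 / 0.5 = 192 RPM.
Gear mesh: ratio = 39/13 = 3, so the indexing shaft turns at 192 / 3 = 64 RPM.

64 RPM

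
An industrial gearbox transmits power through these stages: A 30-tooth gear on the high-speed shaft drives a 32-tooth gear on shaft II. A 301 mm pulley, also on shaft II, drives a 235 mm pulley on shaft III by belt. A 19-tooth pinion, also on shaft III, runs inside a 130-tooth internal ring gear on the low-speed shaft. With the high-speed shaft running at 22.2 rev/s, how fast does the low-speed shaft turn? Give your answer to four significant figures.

3.896 rev/s

Gear mesh: ratio = 32/30 = 1.0667, so shaft II turns at 22.2 / 1.0667 = 20.812 rev/s.
Belt: ratio = 235/301 = 0.78073, so shaft III turns at 20.812 / 0.78073 = 26.658 rev/s.
Internal gear: ratio = 130/19 = 6.8421, so the low-speed shaft turns at 26.658 / 6.8421 = 3.8961 rev/s.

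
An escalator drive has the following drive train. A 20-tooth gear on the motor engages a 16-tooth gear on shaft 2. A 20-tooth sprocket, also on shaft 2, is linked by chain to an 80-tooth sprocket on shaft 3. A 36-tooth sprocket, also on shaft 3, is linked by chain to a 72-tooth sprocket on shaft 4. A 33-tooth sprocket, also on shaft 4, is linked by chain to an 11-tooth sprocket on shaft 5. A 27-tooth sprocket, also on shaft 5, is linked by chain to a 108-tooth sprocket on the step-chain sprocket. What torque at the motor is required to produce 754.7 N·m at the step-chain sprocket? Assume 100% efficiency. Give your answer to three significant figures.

Overall ratio R = 0.8 × 4 × 2 × 0.33333 × 4 = 8.5333.
Input torque = output torque / R = 754.7 / 8.5333 = 88.441 N·m.

88.4 N·m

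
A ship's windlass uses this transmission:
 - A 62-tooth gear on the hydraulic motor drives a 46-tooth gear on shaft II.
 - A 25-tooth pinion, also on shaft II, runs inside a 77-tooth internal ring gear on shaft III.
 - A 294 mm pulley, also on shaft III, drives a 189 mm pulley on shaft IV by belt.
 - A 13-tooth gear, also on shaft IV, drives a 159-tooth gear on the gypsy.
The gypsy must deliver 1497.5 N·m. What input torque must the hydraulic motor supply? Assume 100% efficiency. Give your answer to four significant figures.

83.35 N·m

Overall ratio R = 0.74194 × 3.08 × 0.64286 × 12.231 = 17.967.
Input torque = output torque / R = 1497.5 / 17.967 = 83.345 N·m.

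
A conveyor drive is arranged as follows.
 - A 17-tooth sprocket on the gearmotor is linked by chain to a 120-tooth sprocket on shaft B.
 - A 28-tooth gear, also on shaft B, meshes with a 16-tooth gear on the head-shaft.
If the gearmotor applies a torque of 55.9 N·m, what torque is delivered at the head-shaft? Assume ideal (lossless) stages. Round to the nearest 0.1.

Chain: ratio = 120/17 = 7.0588; torque at shaft B = 55.9 × 7.0588 = 394.59 N·m.
Gear mesh: ratio = 16/28 = 0.57143; torque at the head-shaft = 394.59 × 0.57143 = 225.48 N·m.

225.5 N·m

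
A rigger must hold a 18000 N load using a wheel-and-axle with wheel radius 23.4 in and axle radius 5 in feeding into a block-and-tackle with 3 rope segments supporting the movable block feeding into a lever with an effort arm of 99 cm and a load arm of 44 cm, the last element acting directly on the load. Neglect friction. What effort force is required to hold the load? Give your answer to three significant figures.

570 N

Wheel-and-axle MA = R/r = 23.4/5 = 4.68.
Block-and-tackle MA = number of supporting rope parts = 3.
Lever MA = effort arm / load arm = 99/44 = 2.25.
Combined ideal MA = 4.68 × 3 × 2.25 = 31.59.
Effort = load / MA = 18000 / 31.59 = 569.8 N.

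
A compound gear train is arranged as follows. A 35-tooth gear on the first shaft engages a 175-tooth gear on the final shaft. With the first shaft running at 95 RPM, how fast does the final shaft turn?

the first shaft → the final shaft (gear mesh, 175/35): 95 ÷ 5 = 19 RPM

19 RPM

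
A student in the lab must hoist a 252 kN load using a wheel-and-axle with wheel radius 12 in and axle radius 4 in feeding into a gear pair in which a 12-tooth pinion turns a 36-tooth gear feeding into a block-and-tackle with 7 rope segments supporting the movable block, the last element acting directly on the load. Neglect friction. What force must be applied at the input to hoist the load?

4 kN

Wheel-and-axle MA = R/r = 12/4 = 3.
Gear pair MA = 36/12 = 3.
Block-and-tackle MA = number of supporting rope parts = 7.
Combined ideal MA = 3 × 3 × 7 = 63.
Effort = load / MA = 252 / 63 = 4 kN.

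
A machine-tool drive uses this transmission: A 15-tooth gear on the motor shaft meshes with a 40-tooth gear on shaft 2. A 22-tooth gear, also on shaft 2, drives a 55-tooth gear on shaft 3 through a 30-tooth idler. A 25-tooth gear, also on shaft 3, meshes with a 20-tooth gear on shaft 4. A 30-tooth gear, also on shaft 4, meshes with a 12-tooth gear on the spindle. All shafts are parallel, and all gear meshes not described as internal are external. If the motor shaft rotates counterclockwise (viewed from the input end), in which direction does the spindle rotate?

clockwise

the motor shaft → shaft 2: external mesh, 1 reversal → CW.
shaft 2 → shaft 3: driver → idler → driven is 2 external meshes, 2 reversals → CW.
shaft 3 → shaft 4: external mesh, 1 reversal → CCW.
shaft 4 → the spindle: external mesh, 1 reversal → CW.
5 reversals in total — an odd number — so the spindle turns opposite to the motor shaft.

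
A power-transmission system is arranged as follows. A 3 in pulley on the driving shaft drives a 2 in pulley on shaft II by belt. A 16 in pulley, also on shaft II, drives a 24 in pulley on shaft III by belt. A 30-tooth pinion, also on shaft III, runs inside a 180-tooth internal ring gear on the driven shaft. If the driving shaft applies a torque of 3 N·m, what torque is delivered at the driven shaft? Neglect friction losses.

After the belt (2/3): 3 × 0.66667 = 2 N·m
After the belt (24/16): 2 × 1.5 = 3 N·m
After the internal gear (180/30): 3 × 6 = 18 N·m

18 N·m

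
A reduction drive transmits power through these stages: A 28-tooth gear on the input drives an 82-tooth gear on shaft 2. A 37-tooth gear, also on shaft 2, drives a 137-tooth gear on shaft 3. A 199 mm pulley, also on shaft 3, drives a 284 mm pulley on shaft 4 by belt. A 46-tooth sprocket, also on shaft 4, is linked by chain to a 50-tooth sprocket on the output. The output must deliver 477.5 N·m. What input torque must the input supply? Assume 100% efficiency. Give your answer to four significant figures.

28.39 N·m

Overall ratio R = 2.9286 × 3.7027 × 1.4271 × 1.087 = 16.821.
Input torque = output torque / R = 477.5 / 16.821 = 28.387 N·m.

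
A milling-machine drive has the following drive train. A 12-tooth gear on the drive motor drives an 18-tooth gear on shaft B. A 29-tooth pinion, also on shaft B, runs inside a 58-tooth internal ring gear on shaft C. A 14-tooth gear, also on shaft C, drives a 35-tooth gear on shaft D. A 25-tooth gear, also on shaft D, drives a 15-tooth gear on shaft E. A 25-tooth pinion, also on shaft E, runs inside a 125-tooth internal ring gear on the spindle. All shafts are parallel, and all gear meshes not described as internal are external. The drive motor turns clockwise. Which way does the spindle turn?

anticlockwise

the drive motor → shaft B: external mesh, 1 reversal → CCW.
shaft B → shaft C: internal mesh, same direction → CCW.
shaft C → shaft D: external mesh, 1 reversal → CW.
shaft D → shaft E: external mesh, 1 reversal → CCW.
shaft E → the spindle: internal mesh, same direction → CCW.
3 reversals in total — an odd number — so the spindle turns opposite to the drive motor.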